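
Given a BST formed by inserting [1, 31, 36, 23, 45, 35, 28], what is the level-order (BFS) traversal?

Tree insertion order: [1, 31, 36, 23, 45, 35, 28]
Tree (level-order array): [1, None, 31, 23, 36, None, 28, 35, 45]
BFS from the root, enqueuing left then right child of each popped node:
  queue [1] -> pop 1, enqueue [31], visited so far: [1]
  queue [31] -> pop 31, enqueue [23, 36], visited so far: [1, 31]
  queue [23, 36] -> pop 23, enqueue [28], visited so far: [1, 31, 23]
  queue [36, 28] -> pop 36, enqueue [35, 45], visited so far: [1, 31, 23, 36]
  queue [28, 35, 45] -> pop 28, enqueue [none], visited so far: [1, 31, 23, 36, 28]
  queue [35, 45] -> pop 35, enqueue [none], visited so far: [1, 31, 23, 36, 28, 35]
  queue [45] -> pop 45, enqueue [none], visited so far: [1, 31, 23, 36, 28, 35, 45]
Result: [1, 31, 23, 36, 28, 35, 45]


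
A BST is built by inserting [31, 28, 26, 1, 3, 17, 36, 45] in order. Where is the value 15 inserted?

Starting tree (level order): [31, 28, 36, 26, None, None, 45, 1, None, None, None, None, 3, None, 17]
Insertion path: 31 -> 28 -> 26 -> 1 -> 3 -> 17
Result: insert 15 as left child of 17
Final tree (level order): [31, 28, 36, 26, None, None, 45, 1, None, None, None, None, 3, None, 17, 15]


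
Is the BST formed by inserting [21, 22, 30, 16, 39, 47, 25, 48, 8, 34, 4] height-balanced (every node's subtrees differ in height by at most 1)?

Tree (level-order array): [21, 16, 22, 8, None, None, 30, 4, None, 25, 39, None, None, None, None, 34, 47, None, None, None, 48]
Definition: a tree is height-balanced if, at every node, |h(left) - h(right)| <= 1 (empty subtree has height -1).
Bottom-up per-node check:
  node 4: h_left=-1, h_right=-1, diff=0 [OK], height=0
  node 8: h_left=0, h_right=-1, diff=1 [OK], height=1
  node 16: h_left=1, h_right=-1, diff=2 [FAIL (|1--1|=2 > 1)], height=2
  node 25: h_left=-1, h_right=-1, diff=0 [OK], height=0
  node 34: h_left=-1, h_right=-1, diff=0 [OK], height=0
  node 48: h_left=-1, h_right=-1, diff=0 [OK], height=0
  node 47: h_left=-1, h_right=0, diff=1 [OK], height=1
  node 39: h_left=0, h_right=1, diff=1 [OK], height=2
  node 30: h_left=0, h_right=2, diff=2 [FAIL (|0-2|=2 > 1)], height=3
  node 22: h_left=-1, h_right=3, diff=4 [FAIL (|-1-3|=4 > 1)], height=4
  node 21: h_left=2, h_right=4, diff=2 [FAIL (|2-4|=2 > 1)], height=5
Node 16 violates the condition: |1 - -1| = 2 > 1.
Result: Not balanced


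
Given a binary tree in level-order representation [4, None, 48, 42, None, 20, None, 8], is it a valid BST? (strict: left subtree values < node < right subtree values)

Level-order array: [4, None, 48, 42, None, 20, None, 8]
Validate using subtree bounds (lo, hi): at each node, require lo < value < hi,
then recurse left with hi=value and right with lo=value.
Preorder trace (stopping at first violation):
  at node 4 with bounds (-inf, +inf): OK
  at node 48 with bounds (4, +inf): OK
  at node 42 with bounds (4, 48): OK
  at node 20 with bounds (4, 42): OK
  at node 8 with bounds (4, 20): OK
No violation found at any node.
Result: Valid BST


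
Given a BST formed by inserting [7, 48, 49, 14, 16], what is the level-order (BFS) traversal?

Tree insertion order: [7, 48, 49, 14, 16]
Tree (level-order array): [7, None, 48, 14, 49, None, 16]
BFS from the root, enqueuing left then right child of each popped node:
  queue [7] -> pop 7, enqueue [48], visited so far: [7]
  queue [48] -> pop 48, enqueue [14, 49], visited so far: [7, 48]
  queue [14, 49] -> pop 14, enqueue [16], visited so far: [7, 48, 14]
  queue [49, 16] -> pop 49, enqueue [none], visited so far: [7, 48, 14, 49]
  queue [16] -> pop 16, enqueue [none], visited so far: [7, 48, 14, 49, 16]
Result: [7, 48, 14, 49, 16]


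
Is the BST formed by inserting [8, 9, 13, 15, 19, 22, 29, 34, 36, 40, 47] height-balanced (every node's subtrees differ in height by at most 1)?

Tree (level-order array): [8, None, 9, None, 13, None, 15, None, 19, None, 22, None, 29, None, 34, None, 36, None, 40, None, 47]
Definition: a tree is height-balanced if, at every node, |h(left) - h(right)| <= 1 (empty subtree has height -1).
Bottom-up per-node check:
  node 47: h_left=-1, h_right=-1, diff=0 [OK], height=0
  node 40: h_left=-1, h_right=0, diff=1 [OK], height=1
  node 36: h_left=-1, h_right=1, diff=2 [FAIL (|-1-1|=2 > 1)], height=2
  node 34: h_left=-1, h_right=2, diff=3 [FAIL (|-1-2|=3 > 1)], height=3
  node 29: h_left=-1, h_right=3, diff=4 [FAIL (|-1-3|=4 > 1)], height=4
  node 22: h_left=-1, h_right=4, diff=5 [FAIL (|-1-4|=5 > 1)], height=5
  node 19: h_left=-1, h_right=5, diff=6 [FAIL (|-1-5|=6 > 1)], height=6
  node 15: h_left=-1, h_right=6, diff=7 [FAIL (|-1-6|=7 > 1)], height=7
  node 13: h_left=-1, h_right=7, diff=8 [FAIL (|-1-7|=8 > 1)], height=8
  node 9: h_left=-1, h_right=8, diff=9 [FAIL (|-1-8|=9 > 1)], height=9
  node 8: h_left=-1, h_right=9, diff=10 [FAIL (|-1-9|=10 > 1)], height=10
Node 36 violates the condition: |-1 - 1| = 2 > 1.
Result: Not balanced


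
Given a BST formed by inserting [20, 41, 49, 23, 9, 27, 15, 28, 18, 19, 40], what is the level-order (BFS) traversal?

Tree insertion order: [20, 41, 49, 23, 9, 27, 15, 28, 18, 19, 40]
Tree (level-order array): [20, 9, 41, None, 15, 23, 49, None, 18, None, 27, None, None, None, 19, None, 28, None, None, None, 40]
BFS from the root, enqueuing left then right child of each popped node:
  queue [20] -> pop 20, enqueue [9, 41], visited so far: [20]
  queue [9, 41] -> pop 9, enqueue [15], visited so far: [20, 9]
  queue [41, 15] -> pop 41, enqueue [23, 49], visited so far: [20, 9, 41]
  queue [15, 23, 49] -> pop 15, enqueue [18], visited so far: [20, 9, 41, 15]
  queue [23, 49, 18] -> pop 23, enqueue [27], visited so far: [20, 9, 41, 15, 23]
  queue [49, 18, 27] -> pop 49, enqueue [none], visited so far: [20, 9, 41, 15, 23, 49]
  queue [18, 27] -> pop 18, enqueue [19], visited so far: [20, 9, 41, 15, 23, 49, 18]
  queue [27, 19] -> pop 27, enqueue [28], visited so far: [20, 9, 41, 15, 23, 49, 18, 27]
  queue [19, 28] -> pop 19, enqueue [none], visited so far: [20, 9, 41, 15, 23, 49, 18, 27, 19]
  queue [28] -> pop 28, enqueue [40], visited so far: [20, 9, 41, 15, 23, 49, 18, 27, 19, 28]
  queue [40] -> pop 40, enqueue [none], visited so far: [20, 9, 41, 15, 23, 49, 18, 27, 19, 28, 40]
Result: [20, 9, 41, 15, 23, 49, 18, 27, 19, 28, 40]


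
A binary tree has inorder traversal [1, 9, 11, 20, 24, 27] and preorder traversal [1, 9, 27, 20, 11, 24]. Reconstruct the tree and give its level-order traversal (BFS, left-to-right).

Inorder:  [1, 9, 11, 20, 24, 27]
Preorder: [1, 9, 27, 20, 11, 24]
Algorithm: preorder visits root first, so consume preorder in order;
for each root, split the current inorder slice at that value into
left-subtree inorder and right-subtree inorder, then recurse.
Recursive splits:
  root=1; inorder splits into left=[], right=[9, 11, 20, 24, 27]
  root=9; inorder splits into left=[], right=[11, 20, 24, 27]
  root=27; inorder splits into left=[11, 20, 24], right=[]
  root=20; inorder splits into left=[11], right=[24]
  root=11; inorder splits into left=[], right=[]
  root=24; inorder splits into left=[], right=[]
Reconstructed level-order: [1, 9, 27, 20, 11, 24]


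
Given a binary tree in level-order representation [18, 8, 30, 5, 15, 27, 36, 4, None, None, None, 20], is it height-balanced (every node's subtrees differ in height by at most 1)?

Tree (level-order array): [18, 8, 30, 5, 15, 27, 36, 4, None, None, None, 20]
Definition: a tree is height-balanced if, at every node, |h(left) - h(right)| <= 1 (empty subtree has height -1).
Bottom-up per-node check:
  node 4: h_left=-1, h_right=-1, diff=0 [OK], height=0
  node 5: h_left=0, h_right=-1, diff=1 [OK], height=1
  node 15: h_left=-1, h_right=-1, diff=0 [OK], height=0
  node 8: h_left=1, h_right=0, diff=1 [OK], height=2
  node 20: h_left=-1, h_right=-1, diff=0 [OK], height=0
  node 27: h_left=0, h_right=-1, diff=1 [OK], height=1
  node 36: h_left=-1, h_right=-1, diff=0 [OK], height=0
  node 30: h_left=1, h_right=0, diff=1 [OK], height=2
  node 18: h_left=2, h_right=2, diff=0 [OK], height=3
All nodes satisfy the balance condition.
Result: Balanced


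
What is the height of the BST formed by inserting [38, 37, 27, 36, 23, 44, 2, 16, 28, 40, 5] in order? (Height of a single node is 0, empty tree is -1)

Insertion order: [38, 37, 27, 36, 23, 44, 2, 16, 28, 40, 5]
Tree (level-order array): [38, 37, 44, 27, None, 40, None, 23, 36, None, None, 2, None, 28, None, None, 16, None, None, 5]
Compute height bottom-up (empty subtree = -1):
  height(5) = 1 + max(-1, -1) = 0
  height(16) = 1 + max(0, -1) = 1
  height(2) = 1 + max(-1, 1) = 2
  height(23) = 1 + max(2, -1) = 3
  height(28) = 1 + max(-1, -1) = 0
  height(36) = 1 + max(0, -1) = 1
  height(27) = 1 + max(3, 1) = 4
  height(37) = 1 + max(4, -1) = 5
  height(40) = 1 + max(-1, -1) = 0
  height(44) = 1 + max(0, -1) = 1
  height(38) = 1 + max(5, 1) = 6
Height = 6


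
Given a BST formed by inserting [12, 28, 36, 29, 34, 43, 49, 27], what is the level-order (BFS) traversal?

Tree insertion order: [12, 28, 36, 29, 34, 43, 49, 27]
Tree (level-order array): [12, None, 28, 27, 36, None, None, 29, 43, None, 34, None, 49]
BFS from the root, enqueuing left then right child of each popped node:
  queue [12] -> pop 12, enqueue [28], visited so far: [12]
  queue [28] -> pop 28, enqueue [27, 36], visited so far: [12, 28]
  queue [27, 36] -> pop 27, enqueue [none], visited so far: [12, 28, 27]
  queue [36] -> pop 36, enqueue [29, 43], visited so far: [12, 28, 27, 36]
  queue [29, 43] -> pop 29, enqueue [34], visited so far: [12, 28, 27, 36, 29]
  queue [43, 34] -> pop 43, enqueue [49], visited so far: [12, 28, 27, 36, 29, 43]
  queue [34, 49] -> pop 34, enqueue [none], visited so far: [12, 28, 27, 36, 29, 43, 34]
  queue [49] -> pop 49, enqueue [none], visited so far: [12, 28, 27, 36, 29, 43, 34, 49]
Result: [12, 28, 27, 36, 29, 43, 34, 49]


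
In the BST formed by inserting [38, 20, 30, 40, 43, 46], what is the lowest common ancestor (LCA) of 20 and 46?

Tree insertion order: [38, 20, 30, 40, 43, 46]
Tree (level-order array): [38, 20, 40, None, 30, None, 43, None, None, None, 46]
In a BST, the LCA of p=20, q=46 is the first node v on the
root-to-leaf path with p <= v <= q (go left if both < v, right if both > v).
Walk from root:
  at 38: 20 <= 38 <= 46, this is the LCA
LCA = 38


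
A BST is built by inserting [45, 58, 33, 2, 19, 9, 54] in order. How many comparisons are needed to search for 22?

Search path for 22: 45 -> 33 -> 2 -> 19
Found: False
Comparisons: 4


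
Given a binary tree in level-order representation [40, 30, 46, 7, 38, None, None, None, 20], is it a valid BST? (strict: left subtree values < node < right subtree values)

Level-order array: [40, 30, 46, 7, 38, None, None, None, 20]
Validate using subtree bounds (lo, hi): at each node, require lo < value < hi,
then recurse left with hi=value and right with lo=value.
Preorder trace (stopping at first violation):
  at node 40 with bounds (-inf, +inf): OK
  at node 30 with bounds (-inf, 40): OK
  at node 7 with bounds (-inf, 30): OK
  at node 20 with bounds (7, 30): OK
  at node 38 with bounds (30, 40): OK
  at node 46 with bounds (40, +inf): OK
No violation found at any node.
Result: Valid BST


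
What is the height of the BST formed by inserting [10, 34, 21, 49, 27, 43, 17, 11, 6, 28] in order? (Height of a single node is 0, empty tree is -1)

Insertion order: [10, 34, 21, 49, 27, 43, 17, 11, 6, 28]
Tree (level-order array): [10, 6, 34, None, None, 21, 49, 17, 27, 43, None, 11, None, None, 28]
Compute height bottom-up (empty subtree = -1):
  height(6) = 1 + max(-1, -1) = 0
  height(11) = 1 + max(-1, -1) = 0
  height(17) = 1 + max(0, -1) = 1
  height(28) = 1 + max(-1, -1) = 0
  height(27) = 1 + max(-1, 0) = 1
  height(21) = 1 + max(1, 1) = 2
  height(43) = 1 + max(-1, -1) = 0
  height(49) = 1 + max(0, -1) = 1
  height(34) = 1 + max(2, 1) = 3
  height(10) = 1 + max(0, 3) = 4
Height = 4


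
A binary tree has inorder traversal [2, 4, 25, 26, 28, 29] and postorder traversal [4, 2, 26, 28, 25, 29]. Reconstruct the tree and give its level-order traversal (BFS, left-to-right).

Inorder:   [2, 4, 25, 26, 28, 29]
Postorder: [4, 2, 26, 28, 25, 29]
Algorithm: postorder visits root last, so walk postorder right-to-left;
each value is the root of the current inorder slice — split it at that
value, recurse on the right subtree first, then the left.
Recursive splits:
  root=29; inorder splits into left=[2, 4, 25, 26, 28], right=[]
  root=25; inorder splits into left=[2, 4], right=[26, 28]
  root=28; inorder splits into left=[26], right=[]
  root=26; inorder splits into left=[], right=[]
  root=2; inorder splits into left=[], right=[4]
  root=4; inorder splits into left=[], right=[]
Reconstructed level-order: [29, 25, 2, 28, 4, 26]


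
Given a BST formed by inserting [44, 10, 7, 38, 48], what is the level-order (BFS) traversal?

Tree insertion order: [44, 10, 7, 38, 48]
Tree (level-order array): [44, 10, 48, 7, 38]
BFS from the root, enqueuing left then right child of each popped node:
  queue [44] -> pop 44, enqueue [10, 48], visited so far: [44]
  queue [10, 48] -> pop 10, enqueue [7, 38], visited so far: [44, 10]
  queue [48, 7, 38] -> pop 48, enqueue [none], visited so far: [44, 10, 48]
  queue [7, 38] -> pop 7, enqueue [none], visited so far: [44, 10, 48, 7]
  queue [38] -> pop 38, enqueue [none], visited so far: [44, 10, 48, 7, 38]
Result: [44, 10, 48, 7, 38]


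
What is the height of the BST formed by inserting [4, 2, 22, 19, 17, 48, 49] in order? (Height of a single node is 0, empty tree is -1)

Insertion order: [4, 2, 22, 19, 17, 48, 49]
Tree (level-order array): [4, 2, 22, None, None, 19, 48, 17, None, None, 49]
Compute height bottom-up (empty subtree = -1):
  height(2) = 1 + max(-1, -1) = 0
  height(17) = 1 + max(-1, -1) = 0
  height(19) = 1 + max(0, -1) = 1
  height(49) = 1 + max(-1, -1) = 0
  height(48) = 1 + max(-1, 0) = 1
  height(22) = 1 + max(1, 1) = 2
  height(4) = 1 + max(0, 2) = 3
Height = 3


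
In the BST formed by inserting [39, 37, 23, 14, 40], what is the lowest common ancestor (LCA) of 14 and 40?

Tree insertion order: [39, 37, 23, 14, 40]
Tree (level-order array): [39, 37, 40, 23, None, None, None, 14]
In a BST, the LCA of p=14, q=40 is the first node v on the
root-to-leaf path with p <= v <= q (go left if both < v, right if both > v).
Walk from root:
  at 39: 14 <= 39 <= 40, this is the LCA
LCA = 39


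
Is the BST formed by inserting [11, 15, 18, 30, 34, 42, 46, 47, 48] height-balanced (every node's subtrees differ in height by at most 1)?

Tree (level-order array): [11, None, 15, None, 18, None, 30, None, 34, None, 42, None, 46, None, 47, None, 48]
Definition: a tree is height-balanced if, at every node, |h(left) - h(right)| <= 1 (empty subtree has height -1).
Bottom-up per-node check:
  node 48: h_left=-1, h_right=-1, diff=0 [OK], height=0
  node 47: h_left=-1, h_right=0, diff=1 [OK], height=1
  node 46: h_left=-1, h_right=1, diff=2 [FAIL (|-1-1|=2 > 1)], height=2
  node 42: h_left=-1, h_right=2, diff=3 [FAIL (|-1-2|=3 > 1)], height=3
  node 34: h_left=-1, h_right=3, diff=4 [FAIL (|-1-3|=4 > 1)], height=4
  node 30: h_left=-1, h_right=4, diff=5 [FAIL (|-1-4|=5 > 1)], height=5
  node 18: h_left=-1, h_right=5, diff=6 [FAIL (|-1-5|=6 > 1)], height=6
  node 15: h_left=-1, h_right=6, diff=7 [FAIL (|-1-6|=7 > 1)], height=7
  node 11: h_left=-1, h_right=7, diff=8 [FAIL (|-1-7|=8 > 1)], height=8
Node 46 violates the condition: |-1 - 1| = 2 > 1.
Result: Not balanced


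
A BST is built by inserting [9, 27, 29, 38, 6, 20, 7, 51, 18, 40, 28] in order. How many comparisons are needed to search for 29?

Search path for 29: 9 -> 27 -> 29
Found: True
Comparisons: 3


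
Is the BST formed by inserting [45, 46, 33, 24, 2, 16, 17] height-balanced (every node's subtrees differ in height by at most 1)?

Tree (level-order array): [45, 33, 46, 24, None, None, None, 2, None, None, 16, None, 17]
Definition: a tree is height-balanced if, at every node, |h(left) - h(right)| <= 1 (empty subtree has height -1).
Bottom-up per-node check:
  node 17: h_left=-1, h_right=-1, diff=0 [OK], height=0
  node 16: h_left=-1, h_right=0, diff=1 [OK], height=1
  node 2: h_left=-1, h_right=1, diff=2 [FAIL (|-1-1|=2 > 1)], height=2
  node 24: h_left=2, h_right=-1, diff=3 [FAIL (|2--1|=3 > 1)], height=3
  node 33: h_left=3, h_right=-1, diff=4 [FAIL (|3--1|=4 > 1)], height=4
  node 46: h_left=-1, h_right=-1, diff=0 [OK], height=0
  node 45: h_left=4, h_right=0, diff=4 [FAIL (|4-0|=4 > 1)], height=5
Node 2 violates the condition: |-1 - 1| = 2 > 1.
Result: Not balanced


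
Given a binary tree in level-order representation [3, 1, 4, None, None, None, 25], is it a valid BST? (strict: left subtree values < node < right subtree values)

Level-order array: [3, 1, 4, None, None, None, 25]
Validate using subtree bounds (lo, hi): at each node, require lo < value < hi,
then recurse left with hi=value and right with lo=value.
Preorder trace (stopping at first violation):
  at node 3 with bounds (-inf, +inf): OK
  at node 1 with bounds (-inf, 3): OK
  at node 4 with bounds (3, +inf): OK
  at node 25 with bounds (4, +inf): OK
No violation found at any node.
Result: Valid BST


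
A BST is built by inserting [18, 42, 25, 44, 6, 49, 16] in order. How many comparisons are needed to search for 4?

Search path for 4: 18 -> 6
Found: False
Comparisons: 2


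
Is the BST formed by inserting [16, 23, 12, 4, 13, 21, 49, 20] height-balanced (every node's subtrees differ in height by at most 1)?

Tree (level-order array): [16, 12, 23, 4, 13, 21, 49, None, None, None, None, 20]
Definition: a tree is height-balanced if, at every node, |h(left) - h(right)| <= 1 (empty subtree has height -1).
Bottom-up per-node check:
  node 4: h_left=-1, h_right=-1, diff=0 [OK], height=0
  node 13: h_left=-1, h_right=-1, diff=0 [OK], height=0
  node 12: h_left=0, h_right=0, diff=0 [OK], height=1
  node 20: h_left=-1, h_right=-1, diff=0 [OK], height=0
  node 21: h_left=0, h_right=-1, diff=1 [OK], height=1
  node 49: h_left=-1, h_right=-1, diff=0 [OK], height=0
  node 23: h_left=1, h_right=0, diff=1 [OK], height=2
  node 16: h_left=1, h_right=2, diff=1 [OK], height=3
All nodes satisfy the balance condition.
Result: Balanced


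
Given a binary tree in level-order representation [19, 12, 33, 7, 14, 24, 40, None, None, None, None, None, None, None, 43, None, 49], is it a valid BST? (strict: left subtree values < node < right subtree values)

Level-order array: [19, 12, 33, 7, 14, 24, 40, None, None, None, None, None, None, None, 43, None, 49]
Validate using subtree bounds (lo, hi): at each node, require lo < value < hi,
then recurse left with hi=value and right with lo=value.
Preorder trace (stopping at first violation):
  at node 19 with bounds (-inf, +inf): OK
  at node 12 with bounds (-inf, 19): OK
  at node 7 with bounds (-inf, 12): OK
  at node 14 with bounds (12, 19): OK
  at node 33 with bounds (19, +inf): OK
  at node 24 with bounds (19, 33): OK
  at node 40 with bounds (33, +inf): OK
  at node 43 with bounds (40, +inf): OK
  at node 49 with bounds (43, +inf): OK
No violation found at any node.
Result: Valid BST


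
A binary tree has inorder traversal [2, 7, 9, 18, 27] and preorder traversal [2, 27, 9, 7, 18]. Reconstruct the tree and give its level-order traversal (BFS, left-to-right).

Inorder:  [2, 7, 9, 18, 27]
Preorder: [2, 27, 9, 7, 18]
Algorithm: preorder visits root first, so consume preorder in order;
for each root, split the current inorder slice at that value into
left-subtree inorder and right-subtree inorder, then recurse.
Recursive splits:
  root=2; inorder splits into left=[], right=[7, 9, 18, 27]
  root=27; inorder splits into left=[7, 9, 18], right=[]
  root=9; inorder splits into left=[7], right=[18]
  root=7; inorder splits into left=[], right=[]
  root=18; inorder splits into left=[], right=[]
Reconstructed level-order: [2, 27, 9, 7, 18]


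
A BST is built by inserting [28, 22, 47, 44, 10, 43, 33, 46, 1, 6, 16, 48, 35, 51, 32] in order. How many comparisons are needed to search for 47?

Search path for 47: 28 -> 47
Found: True
Comparisons: 2


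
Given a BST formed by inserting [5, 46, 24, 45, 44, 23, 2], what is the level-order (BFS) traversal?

Tree insertion order: [5, 46, 24, 45, 44, 23, 2]
Tree (level-order array): [5, 2, 46, None, None, 24, None, 23, 45, None, None, 44]
BFS from the root, enqueuing left then right child of each popped node:
  queue [5] -> pop 5, enqueue [2, 46], visited so far: [5]
  queue [2, 46] -> pop 2, enqueue [none], visited so far: [5, 2]
  queue [46] -> pop 46, enqueue [24], visited so far: [5, 2, 46]
  queue [24] -> pop 24, enqueue [23, 45], visited so far: [5, 2, 46, 24]
  queue [23, 45] -> pop 23, enqueue [none], visited so far: [5, 2, 46, 24, 23]
  queue [45] -> pop 45, enqueue [44], visited so far: [5, 2, 46, 24, 23, 45]
  queue [44] -> pop 44, enqueue [none], visited so far: [5, 2, 46, 24, 23, 45, 44]
Result: [5, 2, 46, 24, 23, 45, 44]


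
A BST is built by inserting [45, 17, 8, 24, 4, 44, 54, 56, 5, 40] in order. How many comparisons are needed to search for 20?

Search path for 20: 45 -> 17 -> 24
Found: False
Comparisons: 3


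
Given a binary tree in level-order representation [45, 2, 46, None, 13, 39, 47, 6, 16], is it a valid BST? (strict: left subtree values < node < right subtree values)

Level-order array: [45, 2, 46, None, 13, 39, 47, 6, 16]
Validate using subtree bounds (lo, hi): at each node, require lo < value < hi,
then recurse left with hi=value and right with lo=value.
Preorder trace (stopping at first violation):
  at node 45 with bounds (-inf, +inf): OK
  at node 2 with bounds (-inf, 45): OK
  at node 13 with bounds (2, 45): OK
  at node 6 with bounds (2, 13): OK
  at node 16 with bounds (13, 45): OK
  at node 46 with bounds (45, +inf): OK
  at node 39 with bounds (45, 46): VIOLATION
Node 39 violates its bound: not (45 < 39 < 46).
Result: Not a valid BST


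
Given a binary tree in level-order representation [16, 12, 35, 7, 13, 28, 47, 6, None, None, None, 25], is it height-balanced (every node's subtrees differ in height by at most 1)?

Tree (level-order array): [16, 12, 35, 7, 13, 28, 47, 6, None, None, None, 25]
Definition: a tree is height-balanced if, at every node, |h(left) - h(right)| <= 1 (empty subtree has height -1).
Bottom-up per-node check:
  node 6: h_left=-1, h_right=-1, diff=0 [OK], height=0
  node 7: h_left=0, h_right=-1, diff=1 [OK], height=1
  node 13: h_left=-1, h_right=-1, diff=0 [OK], height=0
  node 12: h_left=1, h_right=0, diff=1 [OK], height=2
  node 25: h_left=-1, h_right=-1, diff=0 [OK], height=0
  node 28: h_left=0, h_right=-1, diff=1 [OK], height=1
  node 47: h_left=-1, h_right=-1, diff=0 [OK], height=0
  node 35: h_left=1, h_right=0, diff=1 [OK], height=2
  node 16: h_left=2, h_right=2, diff=0 [OK], height=3
All nodes satisfy the balance condition.
Result: Balanced


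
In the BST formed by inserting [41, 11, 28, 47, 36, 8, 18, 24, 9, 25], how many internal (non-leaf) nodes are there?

Tree built from: [41, 11, 28, 47, 36, 8, 18, 24, 9, 25]
Tree (level-order array): [41, 11, 47, 8, 28, None, None, None, 9, 18, 36, None, None, None, 24, None, None, None, 25]
Rule: An internal node has at least one child.
Per-node child counts:
  node 41: 2 child(ren)
  node 11: 2 child(ren)
  node 8: 1 child(ren)
  node 9: 0 child(ren)
  node 28: 2 child(ren)
  node 18: 1 child(ren)
  node 24: 1 child(ren)
  node 25: 0 child(ren)
  node 36: 0 child(ren)
  node 47: 0 child(ren)
Matching nodes: [41, 11, 8, 28, 18, 24]
Count of internal (non-leaf) nodes: 6


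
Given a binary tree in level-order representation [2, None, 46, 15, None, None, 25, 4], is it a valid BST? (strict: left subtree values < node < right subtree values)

Level-order array: [2, None, 46, 15, None, None, 25, 4]
Validate using subtree bounds (lo, hi): at each node, require lo < value < hi,
then recurse left with hi=value and right with lo=value.
Preorder trace (stopping at first violation):
  at node 2 with bounds (-inf, +inf): OK
  at node 46 with bounds (2, +inf): OK
  at node 15 with bounds (2, 46): OK
  at node 25 with bounds (15, 46): OK
  at node 4 with bounds (15, 25): VIOLATION
Node 4 violates its bound: not (15 < 4 < 25).
Result: Not a valid BST


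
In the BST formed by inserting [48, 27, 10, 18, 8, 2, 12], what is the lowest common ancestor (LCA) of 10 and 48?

Tree insertion order: [48, 27, 10, 18, 8, 2, 12]
Tree (level-order array): [48, 27, None, 10, None, 8, 18, 2, None, 12]
In a BST, the LCA of p=10, q=48 is the first node v on the
root-to-leaf path with p <= v <= q (go left if both < v, right if both > v).
Walk from root:
  at 48: 10 <= 48 <= 48, this is the LCA
LCA = 48


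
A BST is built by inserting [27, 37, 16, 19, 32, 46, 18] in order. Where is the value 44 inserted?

Starting tree (level order): [27, 16, 37, None, 19, 32, 46, 18]
Insertion path: 27 -> 37 -> 46
Result: insert 44 as left child of 46
Final tree (level order): [27, 16, 37, None, 19, 32, 46, 18, None, None, None, 44]


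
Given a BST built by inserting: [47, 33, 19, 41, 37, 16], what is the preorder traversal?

Tree insertion order: [47, 33, 19, 41, 37, 16]
Tree (level-order array): [47, 33, None, 19, 41, 16, None, 37]
Preorder traversal: [47, 33, 19, 16, 41, 37]


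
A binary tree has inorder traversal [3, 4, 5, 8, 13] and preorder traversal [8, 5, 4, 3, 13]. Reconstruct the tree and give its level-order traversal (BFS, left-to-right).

Inorder:  [3, 4, 5, 8, 13]
Preorder: [8, 5, 4, 3, 13]
Algorithm: preorder visits root first, so consume preorder in order;
for each root, split the current inorder slice at that value into
left-subtree inorder and right-subtree inorder, then recurse.
Recursive splits:
  root=8; inorder splits into left=[3, 4, 5], right=[13]
  root=5; inorder splits into left=[3, 4], right=[]
  root=4; inorder splits into left=[3], right=[]
  root=3; inorder splits into left=[], right=[]
  root=13; inorder splits into left=[], right=[]
Reconstructed level-order: [8, 5, 13, 4, 3]


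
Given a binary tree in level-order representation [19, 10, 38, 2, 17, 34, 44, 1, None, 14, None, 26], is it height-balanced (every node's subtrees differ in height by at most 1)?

Tree (level-order array): [19, 10, 38, 2, 17, 34, 44, 1, None, 14, None, 26]
Definition: a tree is height-balanced if, at every node, |h(left) - h(right)| <= 1 (empty subtree has height -1).
Bottom-up per-node check:
  node 1: h_left=-1, h_right=-1, diff=0 [OK], height=0
  node 2: h_left=0, h_right=-1, diff=1 [OK], height=1
  node 14: h_left=-1, h_right=-1, diff=0 [OK], height=0
  node 17: h_left=0, h_right=-1, diff=1 [OK], height=1
  node 10: h_left=1, h_right=1, diff=0 [OK], height=2
  node 26: h_left=-1, h_right=-1, diff=0 [OK], height=0
  node 34: h_left=0, h_right=-1, diff=1 [OK], height=1
  node 44: h_left=-1, h_right=-1, diff=0 [OK], height=0
  node 38: h_left=1, h_right=0, diff=1 [OK], height=2
  node 19: h_left=2, h_right=2, diff=0 [OK], height=3
All nodes satisfy the balance condition.
Result: Balanced


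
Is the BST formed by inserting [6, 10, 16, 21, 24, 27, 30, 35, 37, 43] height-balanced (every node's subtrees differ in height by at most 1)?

Tree (level-order array): [6, None, 10, None, 16, None, 21, None, 24, None, 27, None, 30, None, 35, None, 37, None, 43]
Definition: a tree is height-balanced if, at every node, |h(left) - h(right)| <= 1 (empty subtree has height -1).
Bottom-up per-node check:
  node 43: h_left=-1, h_right=-1, diff=0 [OK], height=0
  node 37: h_left=-1, h_right=0, diff=1 [OK], height=1
  node 35: h_left=-1, h_right=1, diff=2 [FAIL (|-1-1|=2 > 1)], height=2
  node 30: h_left=-1, h_right=2, diff=3 [FAIL (|-1-2|=3 > 1)], height=3
  node 27: h_left=-1, h_right=3, diff=4 [FAIL (|-1-3|=4 > 1)], height=4
  node 24: h_left=-1, h_right=4, diff=5 [FAIL (|-1-4|=5 > 1)], height=5
  node 21: h_left=-1, h_right=5, diff=6 [FAIL (|-1-5|=6 > 1)], height=6
  node 16: h_left=-1, h_right=6, diff=7 [FAIL (|-1-6|=7 > 1)], height=7
  node 10: h_left=-1, h_right=7, diff=8 [FAIL (|-1-7|=8 > 1)], height=8
  node 6: h_left=-1, h_right=8, diff=9 [FAIL (|-1-8|=9 > 1)], height=9
Node 35 violates the condition: |-1 - 1| = 2 > 1.
Result: Not balanced


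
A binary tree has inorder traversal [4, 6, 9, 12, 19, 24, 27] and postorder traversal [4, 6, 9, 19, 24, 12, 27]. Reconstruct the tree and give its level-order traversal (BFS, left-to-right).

Inorder:   [4, 6, 9, 12, 19, 24, 27]
Postorder: [4, 6, 9, 19, 24, 12, 27]
Algorithm: postorder visits root last, so walk postorder right-to-left;
each value is the root of the current inorder slice — split it at that
value, recurse on the right subtree first, then the left.
Recursive splits:
  root=27; inorder splits into left=[4, 6, 9, 12, 19, 24], right=[]
  root=12; inorder splits into left=[4, 6, 9], right=[19, 24]
  root=24; inorder splits into left=[19], right=[]
  root=19; inorder splits into left=[], right=[]
  root=9; inorder splits into left=[4, 6], right=[]
  root=6; inorder splits into left=[4], right=[]
  root=4; inorder splits into left=[], right=[]
Reconstructed level-order: [27, 12, 9, 24, 6, 19, 4]


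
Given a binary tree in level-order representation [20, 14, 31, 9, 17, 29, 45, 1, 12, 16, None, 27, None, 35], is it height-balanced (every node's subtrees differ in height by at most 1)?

Tree (level-order array): [20, 14, 31, 9, 17, 29, 45, 1, 12, 16, None, 27, None, 35]
Definition: a tree is height-balanced if, at every node, |h(left) - h(right)| <= 1 (empty subtree has height -1).
Bottom-up per-node check:
  node 1: h_left=-1, h_right=-1, diff=0 [OK], height=0
  node 12: h_left=-1, h_right=-1, diff=0 [OK], height=0
  node 9: h_left=0, h_right=0, diff=0 [OK], height=1
  node 16: h_left=-1, h_right=-1, diff=0 [OK], height=0
  node 17: h_left=0, h_right=-1, diff=1 [OK], height=1
  node 14: h_left=1, h_right=1, diff=0 [OK], height=2
  node 27: h_left=-1, h_right=-1, diff=0 [OK], height=0
  node 29: h_left=0, h_right=-1, diff=1 [OK], height=1
  node 35: h_left=-1, h_right=-1, diff=0 [OK], height=0
  node 45: h_left=0, h_right=-1, diff=1 [OK], height=1
  node 31: h_left=1, h_right=1, diff=0 [OK], height=2
  node 20: h_left=2, h_right=2, diff=0 [OK], height=3
All nodes satisfy the balance condition.
Result: Balanced


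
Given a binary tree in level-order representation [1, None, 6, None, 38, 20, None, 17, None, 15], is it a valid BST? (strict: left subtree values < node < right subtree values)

Level-order array: [1, None, 6, None, 38, 20, None, 17, None, 15]
Validate using subtree bounds (lo, hi): at each node, require lo < value < hi,
then recurse left with hi=value and right with lo=value.
Preorder trace (stopping at first violation):
  at node 1 with bounds (-inf, +inf): OK
  at node 6 with bounds (1, +inf): OK
  at node 38 with bounds (6, +inf): OK
  at node 20 with bounds (6, 38): OK
  at node 17 with bounds (6, 20): OK
  at node 15 with bounds (6, 17): OK
No violation found at any node.
Result: Valid BST


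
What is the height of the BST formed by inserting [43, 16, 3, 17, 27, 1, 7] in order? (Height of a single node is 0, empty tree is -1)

Insertion order: [43, 16, 3, 17, 27, 1, 7]
Tree (level-order array): [43, 16, None, 3, 17, 1, 7, None, 27]
Compute height bottom-up (empty subtree = -1):
  height(1) = 1 + max(-1, -1) = 0
  height(7) = 1 + max(-1, -1) = 0
  height(3) = 1 + max(0, 0) = 1
  height(27) = 1 + max(-1, -1) = 0
  height(17) = 1 + max(-1, 0) = 1
  height(16) = 1 + max(1, 1) = 2
  height(43) = 1 + max(2, -1) = 3
Height = 3


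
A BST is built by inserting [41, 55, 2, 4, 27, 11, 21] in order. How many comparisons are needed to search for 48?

Search path for 48: 41 -> 55
Found: False
Comparisons: 2


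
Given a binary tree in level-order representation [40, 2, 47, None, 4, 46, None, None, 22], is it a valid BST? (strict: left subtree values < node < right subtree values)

Level-order array: [40, 2, 47, None, 4, 46, None, None, 22]
Validate using subtree bounds (lo, hi): at each node, require lo < value < hi,
then recurse left with hi=value and right with lo=value.
Preorder trace (stopping at first violation):
  at node 40 with bounds (-inf, +inf): OK
  at node 2 with bounds (-inf, 40): OK
  at node 4 with bounds (2, 40): OK
  at node 22 with bounds (4, 40): OK
  at node 47 with bounds (40, +inf): OK
  at node 46 with bounds (40, 47): OK
No violation found at any node.
Result: Valid BST


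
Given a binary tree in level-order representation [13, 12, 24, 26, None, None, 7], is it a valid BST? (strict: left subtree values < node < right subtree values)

Level-order array: [13, 12, 24, 26, None, None, 7]
Validate using subtree bounds (lo, hi): at each node, require lo < value < hi,
then recurse left with hi=value and right with lo=value.
Preorder trace (stopping at first violation):
  at node 13 with bounds (-inf, +inf): OK
  at node 12 with bounds (-inf, 13): OK
  at node 26 with bounds (-inf, 12): VIOLATION
Node 26 violates its bound: not (-inf < 26 < 12).
Result: Not a valid BST


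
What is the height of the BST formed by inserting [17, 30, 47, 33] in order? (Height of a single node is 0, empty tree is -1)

Insertion order: [17, 30, 47, 33]
Tree (level-order array): [17, None, 30, None, 47, 33]
Compute height bottom-up (empty subtree = -1):
  height(33) = 1 + max(-1, -1) = 0
  height(47) = 1 + max(0, -1) = 1
  height(30) = 1 + max(-1, 1) = 2
  height(17) = 1 + max(-1, 2) = 3
Height = 3


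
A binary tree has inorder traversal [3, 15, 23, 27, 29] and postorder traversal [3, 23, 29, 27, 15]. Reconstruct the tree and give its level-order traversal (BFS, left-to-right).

Inorder:   [3, 15, 23, 27, 29]
Postorder: [3, 23, 29, 27, 15]
Algorithm: postorder visits root last, so walk postorder right-to-left;
each value is the root of the current inorder slice — split it at that
value, recurse on the right subtree first, then the left.
Recursive splits:
  root=15; inorder splits into left=[3], right=[23, 27, 29]
  root=27; inorder splits into left=[23], right=[29]
  root=29; inorder splits into left=[], right=[]
  root=23; inorder splits into left=[], right=[]
  root=3; inorder splits into left=[], right=[]
Reconstructed level-order: [15, 3, 27, 23, 29]


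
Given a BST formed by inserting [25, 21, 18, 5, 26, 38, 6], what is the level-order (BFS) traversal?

Tree insertion order: [25, 21, 18, 5, 26, 38, 6]
Tree (level-order array): [25, 21, 26, 18, None, None, 38, 5, None, None, None, None, 6]
BFS from the root, enqueuing left then right child of each popped node:
  queue [25] -> pop 25, enqueue [21, 26], visited so far: [25]
  queue [21, 26] -> pop 21, enqueue [18], visited so far: [25, 21]
  queue [26, 18] -> pop 26, enqueue [38], visited so far: [25, 21, 26]
  queue [18, 38] -> pop 18, enqueue [5], visited so far: [25, 21, 26, 18]
  queue [38, 5] -> pop 38, enqueue [none], visited so far: [25, 21, 26, 18, 38]
  queue [5] -> pop 5, enqueue [6], visited so far: [25, 21, 26, 18, 38, 5]
  queue [6] -> pop 6, enqueue [none], visited so far: [25, 21, 26, 18, 38, 5, 6]
Result: [25, 21, 26, 18, 38, 5, 6]


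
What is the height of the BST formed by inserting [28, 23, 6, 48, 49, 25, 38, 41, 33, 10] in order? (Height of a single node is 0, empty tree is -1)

Insertion order: [28, 23, 6, 48, 49, 25, 38, 41, 33, 10]
Tree (level-order array): [28, 23, 48, 6, 25, 38, 49, None, 10, None, None, 33, 41]
Compute height bottom-up (empty subtree = -1):
  height(10) = 1 + max(-1, -1) = 0
  height(6) = 1 + max(-1, 0) = 1
  height(25) = 1 + max(-1, -1) = 0
  height(23) = 1 + max(1, 0) = 2
  height(33) = 1 + max(-1, -1) = 0
  height(41) = 1 + max(-1, -1) = 0
  height(38) = 1 + max(0, 0) = 1
  height(49) = 1 + max(-1, -1) = 0
  height(48) = 1 + max(1, 0) = 2
  height(28) = 1 + max(2, 2) = 3
Height = 3


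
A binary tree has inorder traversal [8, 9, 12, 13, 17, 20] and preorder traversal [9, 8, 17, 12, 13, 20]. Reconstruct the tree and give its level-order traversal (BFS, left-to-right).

Inorder:  [8, 9, 12, 13, 17, 20]
Preorder: [9, 8, 17, 12, 13, 20]
Algorithm: preorder visits root first, so consume preorder in order;
for each root, split the current inorder slice at that value into
left-subtree inorder and right-subtree inorder, then recurse.
Recursive splits:
  root=9; inorder splits into left=[8], right=[12, 13, 17, 20]
  root=8; inorder splits into left=[], right=[]
  root=17; inorder splits into left=[12, 13], right=[20]
  root=12; inorder splits into left=[], right=[13]
  root=13; inorder splits into left=[], right=[]
  root=20; inorder splits into left=[], right=[]
Reconstructed level-order: [9, 8, 17, 12, 20, 13]


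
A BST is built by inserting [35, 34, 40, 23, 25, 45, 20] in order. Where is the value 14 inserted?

Starting tree (level order): [35, 34, 40, 23, None, None, 45, 20, 25]
Insertion path: 35 -> 34 -> 23 -> 20
Result: insert 14 as left child of 20
Final tree (level order): [35, 34, 40, 23, None, None, 45, 20, 25, None, None, 14]


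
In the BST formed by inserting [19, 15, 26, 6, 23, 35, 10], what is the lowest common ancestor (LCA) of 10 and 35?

Tree insertion order: [19, 15, 26, 6, 23, 35, 10]
Tree (level-order array): [19, 15, 26, 6, None, 23, 35, None, 10]
In a BST, the LCA of p=10, q=35 is the first node v on the
root-to-leaf path with p <= v <= q (go left if both < v, right if both > v).
Walk from root:
  at 19: 10 <= 19 <= 35, this is the LCA
LCA = 19


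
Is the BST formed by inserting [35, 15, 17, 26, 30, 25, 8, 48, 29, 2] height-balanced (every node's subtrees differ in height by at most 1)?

Tree (level-order array): [35, 15, 48, 8, 17, None, None, 2, None, None, 26, None, None, 25, 30, None, None, 29]
Definition: a tree is height-balanced if, at every node, |h(left) - h(right)| <= 1 (empty subtree has height -1).
Bottom-up per-node check:
  node 2: h_left=-1, h_right=-1, diff=0 [OK], height=0
  node 8: h_left=0, h_right=-1, diff=1 [OK], height=1
  node 25: h_left=-1, h_right=-1, diff=0 [OK], height=0
  node 29: h_left=-1, h_right=-1, diff=0 [OK], height=0
  node 30: h_left=0, h_right=-1, diff=1 [OK], height=1
  node 26: h_left=0, h_right=1, diff=1 [OK], height=2
  node 17: h_left=-1, h_right=2, diff=3 [FAIL (|-1-2|=3 > 1)], height=3
  node 15: h_left=1, h_right=3, diff=2 [FAIL (|1-3|=2 > 1)], height=4
  node 48: h_left=-1, h_right=-1, diff=0 [OK], height=0
  node 35: h_left=4, h_right=0, diff=4 [FAIL (|4-0|=4 > 1)], height=5
Node 17 violates the condition: |-1 - 2| = 3 > 1.
Result: Not balanced


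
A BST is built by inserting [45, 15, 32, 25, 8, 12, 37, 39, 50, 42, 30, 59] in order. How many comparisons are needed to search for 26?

Search path for 26: 45 -> 15 -> 32 -> 25 -> 30
Found: False
Comparisons: 5


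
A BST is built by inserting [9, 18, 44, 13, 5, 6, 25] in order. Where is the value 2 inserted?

Starting tree (level order): [9, 5, 18, None, 6, 13, 44, None, None, None, None, 25]
Insertion path: 9 -> 5
Result: insert 2 as left child of 5
Final tree (level order): [9, 5, 18, 2, 6, 13, 44, None, None, None, None, None, None, 25]


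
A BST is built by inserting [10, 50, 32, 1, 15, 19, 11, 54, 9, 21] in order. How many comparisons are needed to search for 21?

Search path for 21: 10 -> 50 -> 32 -> 15 -> 19 -> 21
Found: True
Comparisons: 6


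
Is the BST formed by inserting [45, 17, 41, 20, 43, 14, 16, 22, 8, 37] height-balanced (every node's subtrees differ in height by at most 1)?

Tree (level-order array): [45, 17, None, 14, 41, 8, 16, 20, 43, None, None, None, None, None, 22, None, None, None, 37]
Definition: a tree is height-balanced if, at every node, |h(left) - h(right)| <= 1 (empty subtree has height -1).
Bottom-up per-node check:
  node 8: h_left=-1, h_right=-1, diff=0 [OK], height=0
  node 16: h_left=-1, h_right=-1, diff=0 [OK], height=0
  node 14: h_left=0, h_right=0, diff=0 [OK], height=1
  node 37: h_left=-1, h_right=-1, diff=0 [OK], height=0
  node 22: h_left=-1, h_right=0, diff=1 [OK], height=1
  node 20: h_left=-1, h_right=1, diff=2 [FAIL (|-1-1|=2 > 1)], height=2
  node 43: h_left=-1, h_right=-1, diff=0 [OK], height=0
  node 41: h_left=2, h_right=0, diff=2 [FAIL (|2-0|=2 > 1)], height=3
  node 17: h_left=1, h_right=3, diff=2 [FAIL (|1-3|=2 > 1)], height=4
  node 45: h_left=4, h_right=-1, diff=5 [FAIL (|4--1|=5 > 1)], height=5
Node 20 violates the condition: |-1 - 1| = 2 > 1.
Result: Not balanced
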